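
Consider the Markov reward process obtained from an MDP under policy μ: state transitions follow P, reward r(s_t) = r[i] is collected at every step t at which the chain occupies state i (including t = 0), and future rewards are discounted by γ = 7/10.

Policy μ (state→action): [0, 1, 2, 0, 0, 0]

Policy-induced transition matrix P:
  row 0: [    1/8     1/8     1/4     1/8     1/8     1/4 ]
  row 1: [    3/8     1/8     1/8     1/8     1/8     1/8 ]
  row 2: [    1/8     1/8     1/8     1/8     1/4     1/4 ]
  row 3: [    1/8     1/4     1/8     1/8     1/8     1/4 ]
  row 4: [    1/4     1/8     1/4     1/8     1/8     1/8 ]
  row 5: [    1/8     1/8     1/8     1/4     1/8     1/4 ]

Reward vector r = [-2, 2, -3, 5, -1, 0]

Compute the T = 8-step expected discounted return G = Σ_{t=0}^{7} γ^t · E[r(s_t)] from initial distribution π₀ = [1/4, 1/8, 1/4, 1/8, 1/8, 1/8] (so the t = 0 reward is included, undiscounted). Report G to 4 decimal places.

t=0: π = [0.2500, 0.1250, 0.2500, 0.1250, 0.1250, 0.1250], E[r] = -0.5000, γ^t·E[r] = -0.500000, running G = -0.500000
t=1: π = [0.1719, 0.1406, 0.1719, 0.1406, 0.1563, 0.2188], E[r] = -0.0313, γ^t·E[r] = -0.021875, running G = -0.521875
t=2: π = [0.1797, 0.1426, 0.1660, 0.1523, 0.1465, 0.2129], E[r] = 0.0430, γ^t·E[r] = 0.021055, running G = -0.500820
t=3: π = [0.1790, 0.1440, 0.1658, 0.1516, 0.1458, 0.2139], E[r] = 0.0452, γ^t·E[r] = 0.015492, running G = -0.485328
t=4: π = [0.1792, 0.1440, 0.1656, 0.1517, 0.1457, 0.2138], E[r] = 0.0456, γ^t·E[r] = 0.010954, running G = -0.474374
t=5: π = [0.1792, 0.1440, 0.1656, 0.1517, 0.1457, 0.2138], E[r] = 0.0456, γ^t·E[r] = 0.007661, running G = -0.466713
t=6: π = [0.1792, 0.1440, 0.1656, 0.1517, 0.1457, 0.2138], E[r] = 0.0456, γ^t·E[r] = 0.005365, running G = -0.461348
t=7: π = [0.1792, 0.1440, 0.1656, 0.1517, 0.1457, 0.2138], E[r] = 0.0456, γ^t·E[r] = 0.003755, running G = -0.457593

G = -0.4576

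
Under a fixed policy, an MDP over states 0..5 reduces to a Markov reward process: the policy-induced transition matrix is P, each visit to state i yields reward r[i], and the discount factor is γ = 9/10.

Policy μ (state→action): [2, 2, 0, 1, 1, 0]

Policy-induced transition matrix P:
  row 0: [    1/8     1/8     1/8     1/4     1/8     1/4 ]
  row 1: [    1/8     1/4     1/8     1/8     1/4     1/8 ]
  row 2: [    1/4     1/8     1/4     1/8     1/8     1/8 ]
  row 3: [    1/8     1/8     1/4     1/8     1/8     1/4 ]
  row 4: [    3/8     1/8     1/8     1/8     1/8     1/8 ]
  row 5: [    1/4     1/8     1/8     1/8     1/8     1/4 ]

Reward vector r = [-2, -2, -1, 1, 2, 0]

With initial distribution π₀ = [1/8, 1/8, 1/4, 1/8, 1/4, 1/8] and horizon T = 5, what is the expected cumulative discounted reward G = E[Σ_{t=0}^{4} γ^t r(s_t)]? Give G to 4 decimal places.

t=0: π = [0.1250, 0.1250, 0.2500, 0.1250, 0.2500, 0.1250], E[r] = -0.1250, γ^t·E[r] = -0.125000, running G = -0.125000
t=1: π = [0.2344, 0.1406, 0.1719, 0.1406, 0.1406, 0.1719], E[r] = -0.5000, γ^t·E[r] = -0.450000, running G = -0.575000
t=2: π = [0.2031, 0.1426, 0.1641, 0.1543, 0.1426, 0.1934], E[r] = -0.4160, γ^t·E[r] = -0.336973, running G = -0.911973
t=3: π = [0.2053, 0.1428, 0.1648, 0.1504, 0.1428, 0.1938], E[r] = -0.4250, γ^t·E[r] = -0.309861, running G = -1.221833
t=4: π = [0.2055, 0.1429, 0.1644, 0.1507, 0.1429, 0.1937], E[r] = -0.4248, γ^t·E[r] = -0.278714, running G = -1.500548

G = -1.5005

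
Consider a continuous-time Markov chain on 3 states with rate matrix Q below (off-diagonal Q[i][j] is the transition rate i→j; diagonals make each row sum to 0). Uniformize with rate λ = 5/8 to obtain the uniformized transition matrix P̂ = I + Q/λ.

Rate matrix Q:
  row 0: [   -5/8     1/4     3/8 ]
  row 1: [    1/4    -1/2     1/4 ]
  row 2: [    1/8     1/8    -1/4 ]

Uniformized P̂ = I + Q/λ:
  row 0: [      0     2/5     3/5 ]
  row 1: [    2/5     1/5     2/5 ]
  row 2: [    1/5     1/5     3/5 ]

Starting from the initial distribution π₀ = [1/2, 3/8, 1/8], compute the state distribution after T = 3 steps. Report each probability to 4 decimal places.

t=0: π = [0.5000, 0.3750, 0.1250]
t=1: π = [0.1750, 0.3000, 0.5250]
t=2: π = [0.2250, 0.2350, 0.5400]
t=3: π = [0.2020, 0.2450, 0.5530]

π = [0.2020, 0.2450, 0.5530]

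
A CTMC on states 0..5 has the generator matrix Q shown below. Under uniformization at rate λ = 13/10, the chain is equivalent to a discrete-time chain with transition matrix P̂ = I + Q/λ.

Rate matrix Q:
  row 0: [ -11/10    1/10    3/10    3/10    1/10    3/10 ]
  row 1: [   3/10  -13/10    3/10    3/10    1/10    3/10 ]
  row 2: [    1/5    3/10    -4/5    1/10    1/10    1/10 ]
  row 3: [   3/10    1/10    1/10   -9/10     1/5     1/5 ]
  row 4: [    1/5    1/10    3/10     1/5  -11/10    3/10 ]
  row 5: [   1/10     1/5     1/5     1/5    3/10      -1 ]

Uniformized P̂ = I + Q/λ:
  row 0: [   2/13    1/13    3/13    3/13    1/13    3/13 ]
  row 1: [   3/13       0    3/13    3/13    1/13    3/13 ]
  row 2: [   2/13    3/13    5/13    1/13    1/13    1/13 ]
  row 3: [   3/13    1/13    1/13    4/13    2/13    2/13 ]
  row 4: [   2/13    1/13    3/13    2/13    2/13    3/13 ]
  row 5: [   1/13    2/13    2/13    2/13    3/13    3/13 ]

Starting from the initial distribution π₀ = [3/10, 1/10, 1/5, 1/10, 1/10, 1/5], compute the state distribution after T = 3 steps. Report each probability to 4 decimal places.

t=0: π = [0.3000, 0.1000, 0.2000, 0.1000, 0.1000, 0.2000]
t=1: π = [0.1538, 0.1154, 0.2308, 0.1846, 0.1231, 0.1923]
t=2: π = [0.1621, 0.1183, 0.2231, 0.1852, 0.1302, 0.1811]
t=3: π = [0.1633, 0.1161, 0.2227, 0.1868, 0.1290, 0.1822]

π = [0.1633, 0.1161, 0.2227, 0.1868, 0.1290, 0.1822]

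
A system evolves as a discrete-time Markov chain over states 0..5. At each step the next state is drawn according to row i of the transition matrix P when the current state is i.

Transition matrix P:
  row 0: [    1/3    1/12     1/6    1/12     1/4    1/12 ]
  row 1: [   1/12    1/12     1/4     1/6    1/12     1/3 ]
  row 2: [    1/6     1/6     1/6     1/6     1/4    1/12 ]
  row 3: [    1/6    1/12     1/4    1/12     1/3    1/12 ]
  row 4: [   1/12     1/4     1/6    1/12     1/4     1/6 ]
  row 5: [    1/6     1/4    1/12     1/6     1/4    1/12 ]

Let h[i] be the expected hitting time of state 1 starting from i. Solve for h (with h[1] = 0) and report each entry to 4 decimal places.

h = [6.3351, 0.0000, 5.7955, 6.1950, 5.1940, 5.3125]

First-step conditioning: h[1] = 0; for i ≠ 1, h[i] = 1 + Σ_k P[i][k]·h[k].
  h[0] = 1 + 1/3·h[0] + 1/6·h[2] + 1/12·h[3] + 1/4·h[4] + 1/12·h[5]
  h[2] = 1 + 1/6·h[0] + 1/6·h[2] + 1/6·h[3] + 1/4·h[4] + 1/12·h[5]
  h[3] = 1 + 1/6·h[0] + 1/4·h[2] + 1/12·h[3] + 1/3·h[4] + 1/12·h[5]
  h[4] = 1 + 1/12·h[0] + 1/6·h[2] + 1/12·h[3] + 1/4·h[4] + 1/6·h[5]
  h[5] = 1 + 1/6·h[0] + 1/12·h[2] + 1/6·h[3] + 1/4·h[4] + 1/12·h[5]
Solving the 5×5 linear system over states ≠ 1 gives exactly h = [82324/12995, 0, 75312/12995, 80504/12995, 67496/12995, 69036/12995] (h[1] = 0 is the target).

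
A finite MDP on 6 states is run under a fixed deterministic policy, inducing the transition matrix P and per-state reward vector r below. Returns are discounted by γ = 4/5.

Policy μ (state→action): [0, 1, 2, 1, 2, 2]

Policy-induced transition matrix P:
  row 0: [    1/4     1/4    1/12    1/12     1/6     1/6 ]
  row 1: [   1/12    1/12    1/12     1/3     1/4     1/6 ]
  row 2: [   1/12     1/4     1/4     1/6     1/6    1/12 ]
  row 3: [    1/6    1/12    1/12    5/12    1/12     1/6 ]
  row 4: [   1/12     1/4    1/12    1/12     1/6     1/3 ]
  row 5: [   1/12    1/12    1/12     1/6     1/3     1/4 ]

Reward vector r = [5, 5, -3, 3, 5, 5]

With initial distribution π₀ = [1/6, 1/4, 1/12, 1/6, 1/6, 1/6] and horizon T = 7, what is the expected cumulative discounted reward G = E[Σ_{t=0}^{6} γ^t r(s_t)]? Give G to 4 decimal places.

t=0: π = [0.1667, 0.2500, 0.0833, 0.1667, 0.1667, 0.1667], E[r] = 4.0000, γ^t·E[r] = 4.000000, running G = 4.000000
t=1: π = [0.1250, 0.1528, 0.0972, 0.2222, 0.2014, 0.2014], E[r] = 3.7778, γ^t·E[r] = 3.022222, running G = 7.022222
t=2: π = [0.1227, 0.1539, 0.0995, 0.2205, 0.1944, 0.2089], E[r] = 3.7627, γ^t·E[r] = 2.408148, running G = 9.430370
t=3: π = [0.1222, 0.1528, 0.0999, 0.2210, 0.1959, 0.2082], E[r] = 3.7586, γ^t·E[r] = 1.924395, running G = 11.354765
t=4: π = [0.1221, 0.1530, 0.1000, 0.2209, 0.1957, 0.2083], E[r] = 3.7584, γ^t·E[r] = 1.539421, running G = 12.894186
t=5: π = [0.1221, 0.1530, 0.1000, 0.2209, 0.1957, 0.2083], E[r] = 3.7582, γ^t·E[r] = 1.231490, running G = 14.125676
t=6: π = [0.1221, 0.1530, 0.1000, 0.2209, 0.1957, 0.2083], E[r] = 3.7582, γ^t·E[r] = 0.985190, running G = 15.110866

G = 15.1109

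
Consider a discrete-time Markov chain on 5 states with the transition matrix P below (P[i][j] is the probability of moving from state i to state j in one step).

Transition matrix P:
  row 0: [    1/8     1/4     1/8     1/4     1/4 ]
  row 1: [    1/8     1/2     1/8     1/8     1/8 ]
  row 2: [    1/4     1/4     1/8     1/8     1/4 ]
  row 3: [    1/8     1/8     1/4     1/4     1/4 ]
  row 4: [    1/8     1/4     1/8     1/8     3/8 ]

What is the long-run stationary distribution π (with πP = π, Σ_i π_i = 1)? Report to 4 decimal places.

π = [0.1432, 0.3061, 0.1454, 0.1633, 0.2420]

Balance equations π_j = Σ_i π_i·P[i][j]:
  π_0 = 1/8·π_0 + 1/8·π_1 + 1/4·π_2 + 1/8·π_3 + 1/8·π_4
  π_1 = 1/4·π_0 + 1/2·π_1 + 1/4·π_2 + 1/8·π_3 + 1/4·π_4
  π_2 = 1/8·π_0 + 1/8·π_1 + 1/8·π_2 + 1/4·π_3 + 1/8·π_4
  π_3 = 1/4·π_0 + 1/8·π_1 + 1/8·π_2 + 1/4·π_3 + 1/8·π_4
  normalize: π_0 + π_1 + π_2 + π_3 + π_4 = 1
Solving the linear system gives exactly π = [64/447, 821/2682, 65/447, 73/447, 649/2682].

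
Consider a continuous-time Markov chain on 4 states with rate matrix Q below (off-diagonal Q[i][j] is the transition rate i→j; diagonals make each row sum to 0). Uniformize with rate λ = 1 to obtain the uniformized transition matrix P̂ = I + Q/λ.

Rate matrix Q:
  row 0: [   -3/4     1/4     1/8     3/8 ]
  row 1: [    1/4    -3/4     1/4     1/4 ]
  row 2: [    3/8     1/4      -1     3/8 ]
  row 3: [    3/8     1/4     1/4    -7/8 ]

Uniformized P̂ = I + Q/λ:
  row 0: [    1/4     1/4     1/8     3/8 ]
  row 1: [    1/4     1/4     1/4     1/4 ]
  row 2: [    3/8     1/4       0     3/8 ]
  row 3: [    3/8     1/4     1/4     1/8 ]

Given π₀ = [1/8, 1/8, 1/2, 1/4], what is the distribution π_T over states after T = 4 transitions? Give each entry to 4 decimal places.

π = [0.3055, 0.2500, 0.1699, 0.2747]

t=0: π = [0.1250, 0.1250, 0.5000, 0.2500]
t=1: π = [0.3438, 0.2500, 0.1094, 0.2969]
t=2: π = [0.3008, 0.2500, 0.1797, 0.2695]
t=3: π = [0.3062, 0.2500, 0.1675, 0.2764]
t=4: π = [0.3055, 0.2500, 0.1699, 0.2747]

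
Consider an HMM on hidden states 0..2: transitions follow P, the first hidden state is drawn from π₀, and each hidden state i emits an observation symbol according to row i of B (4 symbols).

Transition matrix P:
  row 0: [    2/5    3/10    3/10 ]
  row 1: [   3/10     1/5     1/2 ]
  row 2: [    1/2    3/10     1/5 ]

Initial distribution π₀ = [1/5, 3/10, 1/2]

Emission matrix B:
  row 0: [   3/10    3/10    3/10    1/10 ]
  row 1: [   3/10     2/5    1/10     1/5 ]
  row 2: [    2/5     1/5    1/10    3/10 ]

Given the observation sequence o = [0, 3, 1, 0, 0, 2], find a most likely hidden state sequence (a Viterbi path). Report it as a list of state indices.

path = [1, 2, 1, 2, 0, 0]

t=0: δ = [6.000e-02, 9.000e-02, 2.000e-01]  (obs o_0=0)
t=1: δ = [1.000e-02, 1.200e-02, 1.350e-02]  ψ = [2, 2, 1]  (obs o_1=3)
t=2: δ = [2.025e-03, 1.620e-03, 1.200e-03]  ψ = [2, 2, 1]  (obs o_2=1)
t=3: δ = [2.430e-04, 1.823e-04, 3.240e-04]  ψ = [0, 0, 1]  (obs o_3=0)
t=4: δ = [4.860e-05, 2.916e-05, 3.645e-05]  ψ = [2, 2, 1]  (obs o_4=0)
t=5: δ = [5.832e-06, 1.458e-06, 1.458e-06]  ψ = [0, 0, 0]  (obs o_5=2)
backtrack: best end state = 0; path = [1, 2, 1, 2, 0, 0]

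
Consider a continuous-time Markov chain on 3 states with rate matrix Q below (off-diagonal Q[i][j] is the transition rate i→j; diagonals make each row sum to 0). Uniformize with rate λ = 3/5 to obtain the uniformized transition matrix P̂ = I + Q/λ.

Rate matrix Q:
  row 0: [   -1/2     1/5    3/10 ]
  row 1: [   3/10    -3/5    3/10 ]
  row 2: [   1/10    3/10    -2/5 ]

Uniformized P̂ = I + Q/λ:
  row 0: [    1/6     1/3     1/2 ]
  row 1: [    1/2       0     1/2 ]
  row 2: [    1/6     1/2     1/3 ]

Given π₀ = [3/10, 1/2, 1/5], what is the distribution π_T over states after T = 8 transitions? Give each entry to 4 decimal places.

π = [0.2678, 0.3036, 0.4286]

t=0: π = [0.3000, 0.5000, 0.2000]
t=1: π = [0.3333, 0.2000, 0.4667]
t=2: π = [0.2333, 0.3444, 0.4222]
t=3: π = [0.2815, 0.2889, 0.4296]
t=4: π = [0.2630, 0.3086, 0.4284]
t=5: π = [0.2695, 0.3019, 0.4286]
t=6: π = [0.2673, 0.3041, 0.4286]
t=7: π = [0.2680, 0.3034, 0.4286]
t=8: π = [0.2678, 0.3036, 0.4286]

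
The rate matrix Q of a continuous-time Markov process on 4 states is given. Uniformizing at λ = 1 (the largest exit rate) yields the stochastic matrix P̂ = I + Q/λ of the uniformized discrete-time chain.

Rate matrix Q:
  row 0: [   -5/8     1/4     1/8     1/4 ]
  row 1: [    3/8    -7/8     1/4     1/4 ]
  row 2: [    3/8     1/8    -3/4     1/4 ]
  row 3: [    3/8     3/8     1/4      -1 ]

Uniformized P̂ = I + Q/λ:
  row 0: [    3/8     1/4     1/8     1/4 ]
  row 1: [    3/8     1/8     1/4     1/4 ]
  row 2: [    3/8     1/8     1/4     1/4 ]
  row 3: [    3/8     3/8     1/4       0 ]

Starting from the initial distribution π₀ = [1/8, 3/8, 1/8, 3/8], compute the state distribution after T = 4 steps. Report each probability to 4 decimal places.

π = [0.3750, 0.2212, 0.2031, 0.2007]

t=0: π = [0.1250, 0.3750, 0.1250, 0.3750]
t=1: π = [0.3750, 0.2344, 0.2344, 0.1563]
t=2: π = [0.3750, 0.2109, 0.2031, 0.2109]
t=3: π = [0.3750, 0.2246, 0.2031, 0.1973]
t=4: π = [0.3750, 0.2212, 0.2031, 0.2007]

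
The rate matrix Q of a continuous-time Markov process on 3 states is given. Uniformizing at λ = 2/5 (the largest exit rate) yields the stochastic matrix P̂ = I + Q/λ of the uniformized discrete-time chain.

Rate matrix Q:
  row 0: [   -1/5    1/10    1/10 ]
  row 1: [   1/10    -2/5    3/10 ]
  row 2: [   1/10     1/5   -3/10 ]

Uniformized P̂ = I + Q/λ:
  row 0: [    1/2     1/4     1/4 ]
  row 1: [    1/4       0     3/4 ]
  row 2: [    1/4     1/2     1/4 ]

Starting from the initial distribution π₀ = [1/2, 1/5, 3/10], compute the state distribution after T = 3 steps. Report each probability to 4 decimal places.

π = [0.3359, 0.2797, 0.3844]

t=0: π = [0.5000, 0.2000, 0.3000]
t=1: π = [0.3750, 0.2750, 0.3500]
t=2: π = [0.3438, 0.2688, 0.3875]
t=3: π = [0.3359, 0.2797, 0.3844]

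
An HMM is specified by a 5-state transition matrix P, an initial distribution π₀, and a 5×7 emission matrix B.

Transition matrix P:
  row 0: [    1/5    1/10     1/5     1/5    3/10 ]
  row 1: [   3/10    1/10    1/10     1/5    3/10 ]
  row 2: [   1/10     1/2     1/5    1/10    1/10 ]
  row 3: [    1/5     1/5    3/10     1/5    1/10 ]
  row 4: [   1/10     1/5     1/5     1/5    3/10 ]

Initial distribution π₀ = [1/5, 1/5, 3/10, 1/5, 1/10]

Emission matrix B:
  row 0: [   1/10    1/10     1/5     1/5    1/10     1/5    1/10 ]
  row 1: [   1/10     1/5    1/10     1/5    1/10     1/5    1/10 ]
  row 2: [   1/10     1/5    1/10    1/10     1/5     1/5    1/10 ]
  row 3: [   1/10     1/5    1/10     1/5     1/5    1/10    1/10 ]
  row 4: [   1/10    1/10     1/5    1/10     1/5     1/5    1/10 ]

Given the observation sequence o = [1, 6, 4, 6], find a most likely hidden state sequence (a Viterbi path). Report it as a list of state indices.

t=0: δ = [2.000e-02, 4.000e-02, 6.000e-02, 4.000e-02, 1.000e-02]  (obs o_0=1)
t=1: δ = [1.200e-03, 3.000e-03, 1.200e-03, 8.000e-04, 1.200e-03]  ψ = [1, 2, 2, 1, 1]  (obs o_1=6)
t=2: δ = [9.000e-05, 6.000e-05, 6.000e-05, 1.200e-04, 1.800e-04]  ψ = [1, 2, 1, 1, 1]  (obs o_2=4)
t=3: δ = [2.400e-06, 3.600e-06, 3.600e-06, 3.600e-06, 5.400e-06]  ψ = [3, 4, 3, 4, 4]  (obs o_3=6)
backtrack: best end state = 4; path = [2, 1, 4, 4]

path = [2, 1, 4, 4]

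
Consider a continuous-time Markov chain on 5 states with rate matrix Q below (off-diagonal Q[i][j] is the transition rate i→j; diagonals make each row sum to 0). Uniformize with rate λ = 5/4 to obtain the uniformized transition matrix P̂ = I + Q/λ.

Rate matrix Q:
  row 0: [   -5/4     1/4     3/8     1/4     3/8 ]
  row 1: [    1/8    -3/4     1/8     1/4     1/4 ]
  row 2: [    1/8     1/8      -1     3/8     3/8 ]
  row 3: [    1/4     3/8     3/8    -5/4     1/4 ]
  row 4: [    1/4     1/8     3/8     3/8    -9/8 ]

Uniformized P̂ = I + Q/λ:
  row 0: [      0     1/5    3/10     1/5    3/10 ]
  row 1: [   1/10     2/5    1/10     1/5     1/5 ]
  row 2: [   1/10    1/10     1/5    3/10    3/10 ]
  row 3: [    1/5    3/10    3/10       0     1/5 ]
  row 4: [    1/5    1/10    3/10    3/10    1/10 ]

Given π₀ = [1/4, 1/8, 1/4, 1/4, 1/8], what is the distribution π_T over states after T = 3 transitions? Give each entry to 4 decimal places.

t=0: π = [0.2500, 0.1250, 0.2500, 0.2500, 0.1250]
t=1: π = [0.1125, 0.2125, 0.2500, 0.1875, 0.2375]
t=2: π = [0.1313, 0.2125, 0.2325, 0.2113, 0.2125]
t=3: π = [0.1293, 0.2191, 0.2343, 0.2023, 0.2151]

π = [0.1293, 0.2191, 0.2343, 0.2023, 0.2151]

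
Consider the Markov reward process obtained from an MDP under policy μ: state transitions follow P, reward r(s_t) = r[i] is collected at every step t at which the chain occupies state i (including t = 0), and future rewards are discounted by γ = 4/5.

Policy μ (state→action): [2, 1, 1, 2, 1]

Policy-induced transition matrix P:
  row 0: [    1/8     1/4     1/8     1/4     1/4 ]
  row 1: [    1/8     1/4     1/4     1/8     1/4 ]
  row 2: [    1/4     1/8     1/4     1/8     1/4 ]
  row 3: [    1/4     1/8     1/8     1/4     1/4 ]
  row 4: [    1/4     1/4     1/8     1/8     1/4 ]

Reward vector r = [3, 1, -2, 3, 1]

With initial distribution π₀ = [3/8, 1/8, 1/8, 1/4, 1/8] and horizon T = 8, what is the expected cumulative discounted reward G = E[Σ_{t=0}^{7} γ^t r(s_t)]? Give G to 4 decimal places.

G = 5.8266

t=0: π = [0.3750, 0.1250, 0.1250, 0.2500, 0.1250], E[r] = 1.8750, γ^t·E[r] = 1.875000, running G = 1.875000
t=1: π = [0.1875, 0.2031, 0.1563, 0.2031, 0.2500], E[r] = 1.3125, γ^t·E[r] = 1.050000, running G = 2.925000
t=2: π = [0.2012, 0.2051, 0.1699, 0.1738, 0.2500], E[r] = 1.2402, γ^t·E[r] = 0.793750, running G = 3.718750
t=3: π = [0.1992, 0.2070, 0.1719, 0.1719, 0.2500], E[r] = 1.2266, γ^t·E[r] = 0.628000, running G = 4.346750
t=4: π = [0.1992, 0.2070, 0.1724, 0.1714, 0.2500], E[r] = 1.2241, γ^t·E[r] = 0.501400, running G = 4.848150
t=5: π = [0.1992, 0.2070, 0.1724, 0.1713, 0.2500], E[r] = 1.2238, γ^t·E[r] = 0.401020, running G = 5.249170
t=6: π = [0.1992, 0.2070, 0.1724, 0.1713, 0.2500], E[r] = 1.2238, γ^t·E[r] = 0.320806, running G = 5.569976
t=7: π = [0.1992, 0.2070, 0.1724, 0.1713, 0.2500], E[r] = 1.2238, γ^t·E[r] = 0.256644, running G = 5.826620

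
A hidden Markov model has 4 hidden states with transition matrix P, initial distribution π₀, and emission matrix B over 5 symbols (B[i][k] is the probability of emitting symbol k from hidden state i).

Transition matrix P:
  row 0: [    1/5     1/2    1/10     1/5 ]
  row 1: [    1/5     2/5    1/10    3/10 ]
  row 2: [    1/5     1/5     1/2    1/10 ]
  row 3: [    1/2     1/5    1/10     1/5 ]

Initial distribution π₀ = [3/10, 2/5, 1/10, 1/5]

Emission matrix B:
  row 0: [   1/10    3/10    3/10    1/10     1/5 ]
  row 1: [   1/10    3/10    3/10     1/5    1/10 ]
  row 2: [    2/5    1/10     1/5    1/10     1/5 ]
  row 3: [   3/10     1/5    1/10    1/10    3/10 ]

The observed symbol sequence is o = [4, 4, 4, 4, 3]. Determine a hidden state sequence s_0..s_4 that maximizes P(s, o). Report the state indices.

path = [3, 0, 3, 0, 1]

t=0: δ = [6.000e-02, 4.000e-02, 2.000e-02, 6.000e-02]  (obs o_0=4)
t=1: δ = [6.000e-03, 3.000e-03, 2.000e-03, 3.600e-03]  ψ = [3, 0, 2, 0]  (obs o_1=4)
t=2: δ = [3.600e-04, 3.000e-04, 2.000e-04, 3.600e-04]  ψ = [3, 0, 2, 0]  (obs o_2=4)
t=3: δ = [3.600e-05, 1.800e-05, 2.000e-05, 2.700e-05]  ψ = [3, 0, 2, 1]  (obs o_3=4)
t=4: δ = [1.350e-06, 3.600e-06, 1.000e-06, 7.200e-07]  ψ = [3, 0, 2, 0]  (obs o_4=3)
backtrack: best end state = 1; path = [3, 0, 3, 0, 1]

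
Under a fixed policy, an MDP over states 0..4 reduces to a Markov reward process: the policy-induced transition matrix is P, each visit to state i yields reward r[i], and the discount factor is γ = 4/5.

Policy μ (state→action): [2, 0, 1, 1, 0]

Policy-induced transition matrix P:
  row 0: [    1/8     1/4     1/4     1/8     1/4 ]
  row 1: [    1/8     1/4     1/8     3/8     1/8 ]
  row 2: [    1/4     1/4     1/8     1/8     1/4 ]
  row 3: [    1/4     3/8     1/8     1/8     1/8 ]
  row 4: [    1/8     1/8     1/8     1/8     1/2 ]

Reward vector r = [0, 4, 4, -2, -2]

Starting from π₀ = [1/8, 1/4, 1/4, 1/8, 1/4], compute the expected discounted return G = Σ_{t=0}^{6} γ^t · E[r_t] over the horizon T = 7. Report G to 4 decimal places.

G = 3.1226

t=0: π = [0.1250, 0.2500, 0.2500, 0.1250, 0.2500], E[r] = 1.2500, γ^t·E[r] = 1.250000, running G = 1.250000
t=1: π = [0.1719, 0.2344, 0.1406, 0.1875, 0.2656], E[r] = 0.5938, γ^t·E[r] = 0.475000, running G = 1.725000
t=2: π = [0.1660, 0.2402, 0.1465, 0.1836, 0.2637], E[r] = 0.6523, γ^t·E[r] = 0.417500, running G = 2.142500
t=3: π = [0.1663, 0.2400, 0.1458, 0.1851, 0.2629], E[r] = 0.6470, γ^t·E[r] = 0.331250, running G = 2.473750
t=4: π = [0.1664, 0.2403, 0.1458, 0.1850, 0.2626], E[r] = 0.6490, γ^t·E[r] = 0.265825, running G = 2.739575
t=5: π = [0.1663, 0.2403, 0.1458, 0.1851, 0.2625], E[r] = 0.6493, γ^t·E[r] = 0.212748, running G = 2.952323
t=6: π = [0.1664, 0.2403, 0.1458, 0.1851, 0.2625], E[r] = 0.6494, γ^t·E[r] = 0.170238, running G = 3.122560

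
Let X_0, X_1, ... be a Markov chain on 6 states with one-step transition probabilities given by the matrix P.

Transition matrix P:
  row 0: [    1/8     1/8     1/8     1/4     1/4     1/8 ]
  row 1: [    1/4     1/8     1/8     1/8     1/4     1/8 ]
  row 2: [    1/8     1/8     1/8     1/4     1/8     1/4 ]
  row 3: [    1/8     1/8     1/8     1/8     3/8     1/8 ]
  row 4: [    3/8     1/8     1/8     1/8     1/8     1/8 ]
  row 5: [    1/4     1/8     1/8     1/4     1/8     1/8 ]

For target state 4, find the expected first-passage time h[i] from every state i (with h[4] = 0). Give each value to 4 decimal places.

h = [4.1180, 4.1752, 4.6971, 3.6604, 0.0000, 4.6327]

First-step conditioning: h[4] = 0; for i ≠ 4, h[i] = 1 + Σ_k P[i][k]·h[k].
  h[0] = 1 + 1/8·h[0] + 1/8·h[1] + 1/8·h[2] + 1/4·h[3] + 1/8·h[5]
  h[1] = 1 + 1/4·h[0] + 1/8·h[1] + 1/8·h[2] + 1/8·h[3] + 1/8·h[5]
  h[2] = 1 + 1/8·h[0] + 1/8·h[1] + 1/8·h[2] + 1/4·h[3] + 1/4·h[5]
  h[3] = 1 + 1/8·h[0] + 1/8·h[1] + 1/8·h[2] + 1/8·h[3] + 1/8·h[5]
  h[5] = 1 + 1/4·h[0] + 1/8·h[1] + 1/8·h[2] + 1/4·h[3] + 1/8·h[5]
Solving the 5×5 linear system over states ≠ 4 gives exactly h = [1536/373, 4672/1119, 1752/373, 4096/1119, 0, 1728/373] (h[4] = 0 is the target).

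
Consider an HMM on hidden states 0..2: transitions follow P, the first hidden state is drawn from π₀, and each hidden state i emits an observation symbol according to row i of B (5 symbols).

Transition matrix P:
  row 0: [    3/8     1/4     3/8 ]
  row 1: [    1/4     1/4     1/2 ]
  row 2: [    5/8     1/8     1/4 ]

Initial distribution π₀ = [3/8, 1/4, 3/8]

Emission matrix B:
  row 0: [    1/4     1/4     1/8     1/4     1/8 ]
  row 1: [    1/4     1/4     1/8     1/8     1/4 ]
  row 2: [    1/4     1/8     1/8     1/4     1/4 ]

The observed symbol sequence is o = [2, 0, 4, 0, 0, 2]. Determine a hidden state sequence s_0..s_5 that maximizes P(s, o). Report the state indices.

path = [2, 0, 2, 0, 2, 0]

t=0: δ = [4.688e-02, 3.125e-02, 4.688e-02]  (obs o_0=2)
t=1: δ = [7.324e-03, 2.930e-03, 4.395e-03]  ψ = [2, 0, 0]  (obs o_1=0)
t=2: δ = [3.433e-04, 4.578e-04, 6.866e-04]  ψ = [0, 0, 0]  (obs o_2=4)
t=3: δ = [1.073e-04, 2.861e-05, 5.722e-05]  ψ = [2, 1, 1]  (obs o_3=0)
t=4: δ = [1.006e-05, 6.706e-06, 1.006e-05]  ψ = [0, 0, 0]  (obs o_4=0)
t=5: δ = [7.858e-07, 3.143e-07, 4.715e-07]  ψ = [2, 0, 0]  (obs o_5=2)
backtrack: best end state = 0; path = [2, 0, 2, 0, 2, 0]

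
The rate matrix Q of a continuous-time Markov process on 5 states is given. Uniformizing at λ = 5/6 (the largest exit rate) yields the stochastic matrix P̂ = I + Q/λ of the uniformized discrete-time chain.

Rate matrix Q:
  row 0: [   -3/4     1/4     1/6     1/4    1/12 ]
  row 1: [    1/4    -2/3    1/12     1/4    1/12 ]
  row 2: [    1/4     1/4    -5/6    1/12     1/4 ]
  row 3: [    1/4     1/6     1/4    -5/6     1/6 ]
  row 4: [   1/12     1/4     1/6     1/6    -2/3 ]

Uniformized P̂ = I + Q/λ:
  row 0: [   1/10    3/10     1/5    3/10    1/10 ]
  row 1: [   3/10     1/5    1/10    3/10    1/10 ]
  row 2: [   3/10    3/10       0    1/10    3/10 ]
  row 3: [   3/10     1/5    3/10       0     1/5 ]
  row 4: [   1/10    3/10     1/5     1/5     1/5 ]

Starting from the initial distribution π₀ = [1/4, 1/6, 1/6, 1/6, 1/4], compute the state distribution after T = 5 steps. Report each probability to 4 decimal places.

t=0: π = [0.2500, 0.1667, 0.1667, 0.1667, 0.2500]
t=1: π = [0.2000, 0.2667, 0.1667, 0.1917, 0.1750]
t=2: π = [0.2250, 0.2542, 0.1592, 0.1917, 0.1700]
t=3: π = [0.2210, 0.2554, 0.1619, 0.1937, 0.1680]
t=4: π = [0.2222, 0.2551, 0.1614, 0.1927, 0.1686]
t=5: π = [0.2219, 0.2552, 0.1615, 0.1930, 0.1684]

π = [0.2219, 0.2552, 0.1615, 0.1930, 0.1684]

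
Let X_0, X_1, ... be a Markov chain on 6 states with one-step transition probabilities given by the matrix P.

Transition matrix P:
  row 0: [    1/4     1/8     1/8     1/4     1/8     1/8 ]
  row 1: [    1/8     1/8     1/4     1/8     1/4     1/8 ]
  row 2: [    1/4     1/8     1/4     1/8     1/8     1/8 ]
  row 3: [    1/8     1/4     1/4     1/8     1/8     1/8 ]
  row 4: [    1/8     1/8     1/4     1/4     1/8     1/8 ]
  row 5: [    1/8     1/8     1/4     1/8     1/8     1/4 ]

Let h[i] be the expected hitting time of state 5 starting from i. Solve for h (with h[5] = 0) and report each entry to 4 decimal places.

h = [8.0000, 8.0000, 8.0000, 8.0000, 8.0000, 0.0000]

First-step conditioning: h[5] = 0; for i ≠ 5, h[i] = 1 + Σ_k P[i][k]·h[k].
  h[0] = 1 + 1/4·h[0] + 1/8·h[1] + 1/8·h[2] + 1/4·h[3] + 1/8·h[4]
  h[1] = 1 + 1/8·h[0] + 1/8·h[1] + 1/4·h[2] + 1/8·h[3] + 1/4·h[4]
  h[2] = 1 + 1/4·h[0] + 1/8·h[1] + 1/4·h[2] + 1/8·h[3] + 1/8·h[4]
  h[3] = 1 + 1/8·h[0] + 1/4·h[1] + 1/4·h[2] + 1/8·h[3] + 1/8·h[4]
  h[4] = 1 + 1/8·h[0] + 1/8·h[1] + 1/4·h[2] + 1/4·h[3] + 1/8·h[4]
Solving the 5×5 linear system over states ≠ 5 gives exactly h = [8, 8, 8, 8, 8, 0] (h[5] = 0 is the target).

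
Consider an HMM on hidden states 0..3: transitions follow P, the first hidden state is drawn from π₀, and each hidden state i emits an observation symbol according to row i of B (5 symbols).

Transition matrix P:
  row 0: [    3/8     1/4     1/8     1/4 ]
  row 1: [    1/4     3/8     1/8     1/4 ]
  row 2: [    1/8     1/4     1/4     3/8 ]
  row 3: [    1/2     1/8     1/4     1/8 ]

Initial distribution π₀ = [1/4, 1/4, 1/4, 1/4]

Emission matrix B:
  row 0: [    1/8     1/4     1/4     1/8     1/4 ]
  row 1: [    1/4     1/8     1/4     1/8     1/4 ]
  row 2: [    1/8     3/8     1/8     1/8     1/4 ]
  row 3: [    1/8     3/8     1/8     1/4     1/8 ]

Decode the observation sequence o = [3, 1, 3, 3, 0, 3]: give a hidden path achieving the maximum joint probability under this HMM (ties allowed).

t=0: δ = [3.125e-02, 3.125e-02, 3.125e-02, 6.250e-02]  (obs o_0=3)
t=1: δ = [7.812e-03, 1.465e-03, 5.859e-03, 4.395e-03]  ψ = [3, 1, 3, 2]  (obs o_1=1)
t=2: δ = [3.662e-04, 2.441e-04, 1.831e-04, 5.493e-04]  ψ = [0, 0, 2, 2]  (obs o_2=3)
t=3: δ = [3.433e-05, 1.144e-05, 1.717e-05, 2.289e-05]  ψ = [3, 0, 3, 0]  (obs o_3=3)
t=4: δ = [1.609e-06, 2.146e-06, 7.153e-07, 1.073e-06]  ψ = [0, 0, 3, 0]  (obs o_4=0)
t=5: δ = [7.544e-08, 1.006e-07, 3.353e-08, 1.341e-07]  ψ = [0, 1, 1, 1]  (obs o_5=3)
backtrack: best end state = 3; path = [3, 2, 3, 0, 1, 3]

path = [3, 2, 3, 0, 1, 3]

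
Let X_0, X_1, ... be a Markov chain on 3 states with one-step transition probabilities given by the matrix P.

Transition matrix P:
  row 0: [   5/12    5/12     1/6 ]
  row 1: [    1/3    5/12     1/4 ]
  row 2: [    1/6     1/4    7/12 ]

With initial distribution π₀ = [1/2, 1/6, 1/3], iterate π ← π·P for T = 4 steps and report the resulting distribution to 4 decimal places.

t=0: π = [0.5000, 0.1667, 0.3333]
t=1: π = [0.3194, 0.3611, 0.3194]
t=2: π = [0.3067, 0.3634, 0.3299]
t=3: π = [0.3039, 0.3617, 0.3344]
t=4: π = [0.3029, 0.3609, 0.3361]

π = [0.3029, 0.3609, 0.3361]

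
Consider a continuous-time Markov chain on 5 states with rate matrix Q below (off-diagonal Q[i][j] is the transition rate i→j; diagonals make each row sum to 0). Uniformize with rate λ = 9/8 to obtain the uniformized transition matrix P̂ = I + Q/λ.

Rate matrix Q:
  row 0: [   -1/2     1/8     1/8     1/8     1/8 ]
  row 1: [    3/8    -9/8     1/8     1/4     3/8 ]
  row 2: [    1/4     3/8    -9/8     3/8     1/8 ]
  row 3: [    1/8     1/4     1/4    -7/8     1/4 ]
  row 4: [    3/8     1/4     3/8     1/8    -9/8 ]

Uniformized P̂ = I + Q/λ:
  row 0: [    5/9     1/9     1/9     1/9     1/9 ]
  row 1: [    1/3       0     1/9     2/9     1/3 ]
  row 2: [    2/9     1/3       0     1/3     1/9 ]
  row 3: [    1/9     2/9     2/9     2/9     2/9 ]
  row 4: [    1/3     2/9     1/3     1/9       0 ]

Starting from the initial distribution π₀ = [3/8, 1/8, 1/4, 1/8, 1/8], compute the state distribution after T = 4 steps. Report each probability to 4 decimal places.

t=0: π = [0.3750, 0.1250, 0.2500, 0.1250, 0.1250]
t=1: π = [0.3611, 0.1806, 0.1250, 0.1944, 0.1389]
t=2: π = [0.3565, 0.1559, 0.1497, 0.1806, 0.1574]
t=3: π = [0.3558, 0.1646, 0.1495, 0.1818, 0.1483]
t=4: π = [0.3554, 0.1627, 0.1477, 0.1828, 0.1514]

π = [0.3554, 0.1627, 0.1477, 0.1828, 0.1514]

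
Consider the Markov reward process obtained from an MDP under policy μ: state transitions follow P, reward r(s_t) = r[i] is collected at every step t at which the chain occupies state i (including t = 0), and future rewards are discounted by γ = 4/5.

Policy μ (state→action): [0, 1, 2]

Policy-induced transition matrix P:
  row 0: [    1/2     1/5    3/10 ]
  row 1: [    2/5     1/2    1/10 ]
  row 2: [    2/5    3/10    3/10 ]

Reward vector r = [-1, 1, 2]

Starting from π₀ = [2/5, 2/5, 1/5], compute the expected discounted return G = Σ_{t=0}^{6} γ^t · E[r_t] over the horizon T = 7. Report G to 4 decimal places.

t=0: π = [0.4000, 0.4000, 0.2000], E[r] = 0.4000, γ^t·E[r] = 0.400000, running G = 0.400000
t=1: π = [0.4400, 0.3400, 0.2200], E[r] = 0.3400, γ^t·E[r] = 0.272000, running G = 0.672000
t=2: π = [0.4440, 0.3240, 0.2320], E[r] = 0.3440, γ^t·E[r] = 0.220160, running G = 0.892160
t=3: π = [0.4444, 0.3204, 0.2352], E[r] = 0.3464, γ^t·E[r] = 0.177357, running G = 1.069517
t=4: π = [0.4444, 0.3196, 0.2359], E[r] = 0.3470, γ^t·E[r] = 0.142148, running G = 1.211664
t=5: π = [0.4444, 0.3195, 0.2361], E[r] = 0.3472, γ^t·E[r] = 0.113765, running G = 1.325430
t=6: π = [0.4444, 0.3195, 0.2361], E[r] = 0.3472, γ^t·E[r] = 0.091020, running G = 1.416450

G = 1.4164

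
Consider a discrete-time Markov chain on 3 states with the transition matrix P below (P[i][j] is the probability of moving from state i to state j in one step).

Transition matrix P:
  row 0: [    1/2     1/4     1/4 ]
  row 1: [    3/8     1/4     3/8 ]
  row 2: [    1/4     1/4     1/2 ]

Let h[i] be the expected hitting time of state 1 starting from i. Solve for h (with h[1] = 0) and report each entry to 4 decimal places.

First-step conditioning: h[1] = 0; for i ≠ 1, h[i] = 1 + Σ_k P[i][k]·h[k].
  h[0] = 1 + 1/2·h[0] + 1/4·h[2]
  h[2] = 1 + 1/4·h[0] + 1/2·h[2]
Solving the 2×2 linear system over states ≠ 1 gives exactly h = [4, 0, 4] (h[1] = 0 is the target).

h = [4.0000, 0.0000, 4.0000]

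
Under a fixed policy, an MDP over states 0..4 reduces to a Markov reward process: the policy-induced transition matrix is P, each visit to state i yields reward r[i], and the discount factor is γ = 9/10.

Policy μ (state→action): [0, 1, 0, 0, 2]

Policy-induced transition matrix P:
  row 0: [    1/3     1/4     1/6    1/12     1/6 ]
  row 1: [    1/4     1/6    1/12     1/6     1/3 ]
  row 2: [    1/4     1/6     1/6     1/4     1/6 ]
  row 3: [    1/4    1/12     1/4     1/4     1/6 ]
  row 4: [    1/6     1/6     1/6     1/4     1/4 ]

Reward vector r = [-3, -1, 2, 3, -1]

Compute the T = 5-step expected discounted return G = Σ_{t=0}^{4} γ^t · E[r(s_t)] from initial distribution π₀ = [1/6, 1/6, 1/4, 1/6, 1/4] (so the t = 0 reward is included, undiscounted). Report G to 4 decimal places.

t=0: π = [0.1667, 0.1667, 0.2500, 0.1667, 0.2500], E[r] = 0.0833, γ^t·E[r] = 0.083333, running G = 0.083333
t=1: π = [0.2431, 0.1667, 0.1667, 0.2083, 0.2153], E[r] = -0.1528, γ^t·E[r] = -0.137500, running G = -0.054167
t=2: π = [0.2523, 0.1696, 0.1701, 0.1956, 0.2124], E[r] = -0.2118, γ^t·E[r] = -0.171563, running G = -0.225729
t=3: π = [0.2533, 0.1714, 0.1688, 0.1938, 0.2126], E[r] = -0.2249, γ^t·E[r] = -0.163934, running G = -0.389663
t=4: π = [0.2534, 0.1716, 0.1685, 0.1935, 0.2130], E[r] = -0.2272, γ^t·E[r] = -0.149062, running G = -0.538724

G = -0.5387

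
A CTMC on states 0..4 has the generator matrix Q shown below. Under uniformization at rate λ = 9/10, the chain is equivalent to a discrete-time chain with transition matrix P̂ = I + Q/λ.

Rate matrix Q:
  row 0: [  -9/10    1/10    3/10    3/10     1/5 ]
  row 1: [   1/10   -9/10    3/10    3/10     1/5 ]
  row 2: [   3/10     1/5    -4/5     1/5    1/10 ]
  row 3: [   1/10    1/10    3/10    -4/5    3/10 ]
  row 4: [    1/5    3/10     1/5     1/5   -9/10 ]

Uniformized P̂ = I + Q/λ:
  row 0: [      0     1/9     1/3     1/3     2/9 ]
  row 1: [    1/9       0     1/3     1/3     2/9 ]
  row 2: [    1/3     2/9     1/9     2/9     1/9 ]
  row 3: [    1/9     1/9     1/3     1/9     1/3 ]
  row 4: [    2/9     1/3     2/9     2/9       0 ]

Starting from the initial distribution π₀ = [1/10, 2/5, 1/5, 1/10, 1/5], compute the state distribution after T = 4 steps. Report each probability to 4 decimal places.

π = [0.1689, 0.1610, 0.2567, 0.2331, 0.1803]

t=0: π = [0.1000, 0.4000, 0.2000, 0.1000, 0.2000]
t=1: π = [0.1667, 0.1333, 0.2667, 0.2667, 0.1667]
t=2: π = [0.1704, 0.1630, 0.2556, 0.2259, 0.1852]
t=3: π = [0.1695, 0.1626, 0.2560, 0.2342, 0.1778]
t=4: π = [0.1689, 0.1610, 0.2567, 0.2331, 0.1803]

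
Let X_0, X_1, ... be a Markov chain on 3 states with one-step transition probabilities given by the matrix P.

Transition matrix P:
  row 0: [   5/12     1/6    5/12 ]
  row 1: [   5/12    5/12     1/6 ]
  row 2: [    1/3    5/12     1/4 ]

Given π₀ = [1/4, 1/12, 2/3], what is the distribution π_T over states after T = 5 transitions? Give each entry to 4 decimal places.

t=0: π = [0.2500, 0.0833, 0.6667]
t=1: π = [0.3611, 0.3542, 0.2847]
t=2: π = [0.3929, 0.3264, 0.2807]
t=3: π = [0.3933, 0.3184, 0.2883]
t=4: π = [0.3926, 0.3183, 0.2890]
t=5: π = [0.3926, 0.3185, 0.2889]

π = [0.3926, 0.3185, 0.2889]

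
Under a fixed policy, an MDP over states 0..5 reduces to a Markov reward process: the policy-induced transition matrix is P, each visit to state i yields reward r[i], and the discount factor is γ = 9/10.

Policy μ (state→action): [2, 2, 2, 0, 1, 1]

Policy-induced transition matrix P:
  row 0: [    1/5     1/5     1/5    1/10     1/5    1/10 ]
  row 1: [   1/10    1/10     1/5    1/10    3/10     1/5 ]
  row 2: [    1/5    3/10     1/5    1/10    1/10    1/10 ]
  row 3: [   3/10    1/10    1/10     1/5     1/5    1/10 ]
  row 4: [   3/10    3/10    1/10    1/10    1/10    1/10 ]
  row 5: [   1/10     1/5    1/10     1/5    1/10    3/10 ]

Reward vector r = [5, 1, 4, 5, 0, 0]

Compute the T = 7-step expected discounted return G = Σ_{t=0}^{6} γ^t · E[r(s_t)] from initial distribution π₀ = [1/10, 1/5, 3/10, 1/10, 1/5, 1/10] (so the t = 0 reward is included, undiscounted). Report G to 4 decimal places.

G = 12.6765

t=0: π = [0.1000, 0.2000, 0.3000, 0.1000, 0.2000, 0.1000], E[r] = 2.4000, γ^t·E[r] = 2.400000, running G = 2.400000
t=1: π = [0.2000, 0.2200, 0.1600, 0.1200, 0.1600, 0.1400], E[r] = 2.4600, γ^t·E[r] = 2.214000, running G = 4.614000
t=2: π = [0.1920, 0.1980, 0.1580, 0.1260, 0.1760, 0.1500], E[r] = 2.4200, γ^t·E[r] = 1.960200, running G = 6.574200
t=3: π = [0.1954, 0.2010, 0.1548, 0.1276, 0.1714, 0.1498], E[r] = 2.4352, γ^t·E[r] = 1.775261, running G = 8.349461
t=4: π = [0.1948, 0.1998, 0.1551, 0.1277, 0.1725, 0.1501], E[r] = 2.4330, γ^t·E[r] = 1.596318, running G = 9.945778
t=5: π = [0.1950, 0.2000, 0.1550, 0.1278, 0.1722, 0.1500], E[r] = 2.4340, γ^t·E[r] = 1.437254, running G = 11.383032
t=6: π = [0.1950, 0.1999, 0.1550, 0.1278, 0.1723, 0.1500], E[r] = 2.4338, γ^t·E[r] = 1.293435, running G = 12.676467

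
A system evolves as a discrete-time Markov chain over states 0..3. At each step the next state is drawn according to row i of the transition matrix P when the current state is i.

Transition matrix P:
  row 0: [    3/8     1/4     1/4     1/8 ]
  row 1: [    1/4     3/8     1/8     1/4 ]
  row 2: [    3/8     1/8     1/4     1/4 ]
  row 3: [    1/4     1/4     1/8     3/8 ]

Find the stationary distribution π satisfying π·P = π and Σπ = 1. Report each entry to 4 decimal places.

π = [0.3125, 0.2589, 0.1875, 0.2411]

Balance equations π_j = Σ_i π_i·P[i][j]:
  π_0 = 3/8·π_0 + 1/4·π_1 + 3/8·π_2 + 1/4·π_3
  π_1 = 1/4·π_0 + 3/8·π_1 + 1/8·π_2 + 1/4·π_3
  π_2 = 1/4·π_0 + 1/8·π_1 + 1/4·π_2 + 1/8·π_3
  normalize: π_0 + π_1 + π_2 + π_3 = 1
Solving the linear system gives exactly π = [5/16, 29/112, 3/16, 27/112].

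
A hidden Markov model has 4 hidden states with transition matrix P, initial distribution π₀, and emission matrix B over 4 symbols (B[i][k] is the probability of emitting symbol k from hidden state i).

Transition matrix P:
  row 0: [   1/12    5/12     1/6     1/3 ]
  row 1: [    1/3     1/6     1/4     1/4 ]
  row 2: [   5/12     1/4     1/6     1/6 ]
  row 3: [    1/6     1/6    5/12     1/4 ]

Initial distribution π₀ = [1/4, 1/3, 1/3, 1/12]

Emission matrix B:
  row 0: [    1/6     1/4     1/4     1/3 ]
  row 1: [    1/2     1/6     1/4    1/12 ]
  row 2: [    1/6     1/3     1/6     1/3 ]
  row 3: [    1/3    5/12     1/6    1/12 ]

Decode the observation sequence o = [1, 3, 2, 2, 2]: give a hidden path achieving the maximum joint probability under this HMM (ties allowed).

path = [2, 0, 1, 0, 1]

t=0: δ = [6.250e-02, 5.556e-02, 1.111e-01, 3.472e-02]  (obs o_0=1)
t=1: δ = [1.543e-02, 2.315e-03, 6.173e-03, 1.736e-03]  ψ = [2, 2, 2, 0]  (obs o_1=3)
t=2: δ = [6.430e-04, 1.608e-03, 4.287e-04, 8.573e-04]  ψ = [2, 0, 0, 0]  (obs o_2=2)
t=3: δ = [1.340e-04, 6.698e-05, 6.698e-05, 6.698e-05]  ψ = [1, 0, 1, 1]  (obs o_3=2)
t=4: δ = [6.977e-06, 1.395e-05, 4.651e-06, 7.442e-06]  ψ = [2, 0, 3, 0]  (obs o_4=2)
backtrack: best end state = 1; path = [2, 0, 1, 0, 1]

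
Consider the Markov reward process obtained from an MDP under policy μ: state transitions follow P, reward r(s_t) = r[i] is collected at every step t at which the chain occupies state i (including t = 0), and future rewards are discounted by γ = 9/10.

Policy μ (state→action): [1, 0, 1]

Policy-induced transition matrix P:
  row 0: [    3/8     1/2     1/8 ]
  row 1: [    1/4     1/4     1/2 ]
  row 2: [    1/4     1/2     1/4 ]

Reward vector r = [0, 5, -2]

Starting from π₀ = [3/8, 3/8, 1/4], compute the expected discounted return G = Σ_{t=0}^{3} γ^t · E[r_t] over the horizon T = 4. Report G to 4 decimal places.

t=0: π = [0.3750, 0.3750, 0.2500], E[r] = 1.3750, γ^t·E[r] = 1.375000, running G = 1.375000
t=1: π = [0.2969, 0.4063, 0.2969], E[r] = 1.4375, γ^t·E[r] = 1.293750, running G = 2.668750
t=2: π = [0.2871, 0.3984, 0.3145], E[r] = 1.3633, γ^t·E[r] = 1.104258, running G = 3.773008
t=3: π = [0.2859, 0.4004, 0.3137], E[r] = 1.3745, γ^t·E[r] = 1.002019, running G = 4.775027

G = 4.7750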